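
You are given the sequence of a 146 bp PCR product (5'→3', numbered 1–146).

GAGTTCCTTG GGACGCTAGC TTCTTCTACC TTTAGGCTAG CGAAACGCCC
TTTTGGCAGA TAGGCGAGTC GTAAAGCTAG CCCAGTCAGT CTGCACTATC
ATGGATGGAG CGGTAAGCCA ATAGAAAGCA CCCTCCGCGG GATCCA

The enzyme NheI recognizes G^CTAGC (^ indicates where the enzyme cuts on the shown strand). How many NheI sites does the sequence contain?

3

GCTAGC occurs starting at positions 15, 36, 76.
NheI cuts at 3 sites.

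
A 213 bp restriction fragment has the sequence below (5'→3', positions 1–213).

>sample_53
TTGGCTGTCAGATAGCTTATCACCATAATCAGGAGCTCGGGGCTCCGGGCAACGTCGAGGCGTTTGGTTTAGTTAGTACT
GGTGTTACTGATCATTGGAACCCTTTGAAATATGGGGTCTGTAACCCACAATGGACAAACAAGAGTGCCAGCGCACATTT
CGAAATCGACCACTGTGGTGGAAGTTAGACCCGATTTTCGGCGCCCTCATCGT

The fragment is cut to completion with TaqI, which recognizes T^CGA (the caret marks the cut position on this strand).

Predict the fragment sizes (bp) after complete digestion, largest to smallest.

105, 55, 47, 6 bp

TaqI sites (TCGA) start at positions 55, 160, 166.
TaqI cuts after the first base of each site, so after positions 55, 160, 166.
Linear molecule, 3 cuts → 4 fragments:
  1–55 → 55 bp
  56–160 → 105 bp
  161–166 → 6 bp
  167–213 → 47 bp
Sorted largest to smallest: 105, 55, 47, 6 bp.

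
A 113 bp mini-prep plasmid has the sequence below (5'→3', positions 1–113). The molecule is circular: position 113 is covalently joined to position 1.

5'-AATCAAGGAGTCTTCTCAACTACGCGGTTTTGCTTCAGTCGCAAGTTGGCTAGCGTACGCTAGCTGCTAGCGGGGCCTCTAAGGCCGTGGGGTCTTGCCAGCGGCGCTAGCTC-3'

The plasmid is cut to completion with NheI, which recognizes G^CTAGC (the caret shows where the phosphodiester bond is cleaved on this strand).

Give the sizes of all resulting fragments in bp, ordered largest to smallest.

NheI sites (GCTAGC) start at positions 49, 59, 66, 106.
NheI cuts after the first base of each site, so after positions 49, 59, 66, 106.
Circular molecule, 4 cuts → 4 fragments:
  50–59 → 10 bp
  60–66 → 7 bp
  67–106 → 40 bp
  107–113 then 1–49 → 7 + 49 = 56 bp
Sorted largest to smallest: 56, 40, 10, 7 bp.

56, 40, 10, 7 bp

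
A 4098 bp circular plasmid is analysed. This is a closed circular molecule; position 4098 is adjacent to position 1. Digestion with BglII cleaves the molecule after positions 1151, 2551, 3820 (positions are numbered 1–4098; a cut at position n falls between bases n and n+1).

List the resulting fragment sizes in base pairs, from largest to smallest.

Circular molecule, 3 cuts → 3 fragments:
  2551 − 1151 = 1400 bp
  3820 − 2551 = 1269 bp
  wrap: 4098 − 3820 + 1151 = 1429 bp
Sorted largest to smallest: 1429, 1400, 1269 bp.

1429, 1400, 1269 bp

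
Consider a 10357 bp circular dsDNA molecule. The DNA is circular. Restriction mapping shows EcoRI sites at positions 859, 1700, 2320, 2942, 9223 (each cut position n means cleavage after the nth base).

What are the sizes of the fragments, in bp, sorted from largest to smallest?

Circular molecule, 5 cuts → 5 fragments:
  1700 − 859 = 841 bp
  2320 − 1700 = 620 bp
  2942 − 2320 = 622 bp
  9223 − 2942 = 6281 bp
  wrap: 10357 − 9223 + 859 = 1993 bp
Sorted largest to smallest: 6281, 1993, 841, 622, 620 bp.

6281, 1993, 841, 622, 620 bp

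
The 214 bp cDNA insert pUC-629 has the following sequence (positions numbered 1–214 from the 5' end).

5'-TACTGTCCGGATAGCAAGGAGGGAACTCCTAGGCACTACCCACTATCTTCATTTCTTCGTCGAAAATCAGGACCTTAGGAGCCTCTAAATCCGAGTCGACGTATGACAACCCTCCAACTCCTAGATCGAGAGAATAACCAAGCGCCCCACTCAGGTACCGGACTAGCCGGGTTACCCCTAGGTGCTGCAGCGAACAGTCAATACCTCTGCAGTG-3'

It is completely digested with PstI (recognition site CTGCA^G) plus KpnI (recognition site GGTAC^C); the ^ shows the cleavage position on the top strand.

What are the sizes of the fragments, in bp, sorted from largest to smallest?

158, 31, 22, 3 bp

PstI sites (CTGCAG) start at positions 185, 207.
PstI cuts after base 5 of each site (before the last base), so after positions 189, 211.
The KpnI site (GGTACC) starts at position 154.
KpnI cuts after base 5 of each site (before the last base), so after position 158.
Combined cut positions: 158, 189, 211.
Linear molecule, 3 cuts → 4 fragments:
  1–158 → 158 bp
  159–189 → 31 bp
  190–211 → 22 bp
  212–214 → 3 bp
Sorted largest to smallest: 158, 31, 22, 3 bp.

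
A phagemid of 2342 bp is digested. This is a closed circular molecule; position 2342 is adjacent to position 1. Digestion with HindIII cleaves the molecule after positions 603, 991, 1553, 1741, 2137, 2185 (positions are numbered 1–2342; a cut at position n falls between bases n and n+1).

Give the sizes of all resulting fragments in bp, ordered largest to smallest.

760, 562, 396, 388, 188, 48 bp

Circular molecule, 6 cuts → 6 fragments:
  991 − 603 = 388 bp
  1553 − 991 = 562 bp
  1741 − 1553 = 188 bp
  2137 − 1741 = 396 bp
  2185 − 2137 = 48 bp
  wrap: 2342 − 2185 + 603 = 760 bp
Sorted largest to smallest: 760, 562, 396, 388, 188, 48 bp.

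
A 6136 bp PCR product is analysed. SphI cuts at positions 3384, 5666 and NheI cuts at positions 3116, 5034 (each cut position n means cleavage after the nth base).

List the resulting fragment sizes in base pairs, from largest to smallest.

Combined cut positions (sorted): 3116, 3384, 5034, 5666.
Linear molecule, 4 cuts → 5 fragments:
  3116 − 0 = 3116 bp
  3384 − 3116 = 268 bp
  5034 − 3384 = 1650 bp
  5666 − 5034 = 632 bp
  6136 − 5666 = 470 bp
Sorted largest to smallest: 3116, 1650, 632, 470, 268 bp.

3116, 1650, 632, 470, 268 bp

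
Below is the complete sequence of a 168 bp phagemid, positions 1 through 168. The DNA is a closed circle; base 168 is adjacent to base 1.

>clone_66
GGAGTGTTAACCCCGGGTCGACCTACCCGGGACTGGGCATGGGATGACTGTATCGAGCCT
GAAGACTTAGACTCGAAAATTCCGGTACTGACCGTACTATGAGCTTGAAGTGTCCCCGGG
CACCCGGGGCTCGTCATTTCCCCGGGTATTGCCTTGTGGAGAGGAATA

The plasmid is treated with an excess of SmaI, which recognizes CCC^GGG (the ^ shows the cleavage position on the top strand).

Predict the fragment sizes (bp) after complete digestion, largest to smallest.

89, 39, 18, 14, 8 bp

SmaI sites (CCCGGG) start at positions 12, 26, 115, 123, 141.
SmaI cuts after base 3 of each site, so after positions 14, 28, 117, 125, 143.
Circular molecule, 5 cuts → 5 fragments:
  15–28 → 14 bp
  29–117 → 89 bp
  118–125 → 8 bp
  126–143 → 18 bp
  144–168 then 1–14 → 25 + 14 = 39 bp
Sorted largest to smallest: 89, 39, 18, 14, 8 bp.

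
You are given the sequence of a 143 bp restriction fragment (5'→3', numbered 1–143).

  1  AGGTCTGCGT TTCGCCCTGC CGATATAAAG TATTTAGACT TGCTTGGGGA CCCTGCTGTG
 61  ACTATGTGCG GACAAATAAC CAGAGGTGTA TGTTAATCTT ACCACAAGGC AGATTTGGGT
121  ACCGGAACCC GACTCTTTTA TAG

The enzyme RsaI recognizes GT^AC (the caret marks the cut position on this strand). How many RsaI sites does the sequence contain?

1

GTAC occurs starting at position 119.
RsaI cuts at 1 site.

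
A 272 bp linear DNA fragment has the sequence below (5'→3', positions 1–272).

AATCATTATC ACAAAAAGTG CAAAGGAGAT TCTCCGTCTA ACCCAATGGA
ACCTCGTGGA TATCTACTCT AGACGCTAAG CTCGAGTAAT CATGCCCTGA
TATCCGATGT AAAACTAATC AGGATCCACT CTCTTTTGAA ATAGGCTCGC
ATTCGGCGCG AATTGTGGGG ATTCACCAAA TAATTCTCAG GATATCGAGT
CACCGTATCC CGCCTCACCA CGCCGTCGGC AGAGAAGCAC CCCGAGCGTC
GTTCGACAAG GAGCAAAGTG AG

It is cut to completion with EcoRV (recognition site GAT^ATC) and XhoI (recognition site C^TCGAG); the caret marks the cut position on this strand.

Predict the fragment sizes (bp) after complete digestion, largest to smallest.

EcoRV sites (GATATC) start at positions 59, 99, 191.
EcoRV cuts after base 3 of each site, so after positions 61, 101, 193.
The XhoI site (CTCGAG) starts at position 81.
XhoI cuts after the first base of each site, so after position 81.
Combined cut positions: 61, 81, 101, 193.
Linear molecule, 4 cuts → 5 fragments:
  1–61 → 61 bp
  62–81 → 20 bp
  82–101 → 20 bp
  102–193 → 92 bp
  194–272 → 79 bp
Sorted largest to smallest: 92, 79, 61, 20, 20 bp.

92, 79, 61, 20, 20 bp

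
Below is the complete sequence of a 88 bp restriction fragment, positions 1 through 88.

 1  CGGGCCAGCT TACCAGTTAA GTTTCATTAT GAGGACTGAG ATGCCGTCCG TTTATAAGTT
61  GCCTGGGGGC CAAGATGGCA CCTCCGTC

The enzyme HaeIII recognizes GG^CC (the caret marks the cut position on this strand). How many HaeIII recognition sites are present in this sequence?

GGCC occurs starting at positions 3, 68.
HaeIII cuts at 2 sites.

2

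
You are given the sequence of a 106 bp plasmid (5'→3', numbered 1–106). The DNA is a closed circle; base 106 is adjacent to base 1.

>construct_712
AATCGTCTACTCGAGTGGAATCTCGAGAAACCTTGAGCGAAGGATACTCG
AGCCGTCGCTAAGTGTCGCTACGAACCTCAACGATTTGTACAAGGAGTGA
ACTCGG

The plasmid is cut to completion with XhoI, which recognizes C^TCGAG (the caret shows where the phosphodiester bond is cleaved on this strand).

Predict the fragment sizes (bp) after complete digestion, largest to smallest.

69, 25, 12 bp

XhoI sites (CTCGAG) start at positions 10, 22, 47.
XhoI cuts after the first base of each site, so after positions 10, 22, 47.
Circular molecule, 3 cuts → 3 fragments:
  11–22 → 12 bp
  23–47 → 25 bp
  48–106 then 1–10 → 59 + 10 = 69 bp
Sorted largest to smallest: 69, 25, 12 bp.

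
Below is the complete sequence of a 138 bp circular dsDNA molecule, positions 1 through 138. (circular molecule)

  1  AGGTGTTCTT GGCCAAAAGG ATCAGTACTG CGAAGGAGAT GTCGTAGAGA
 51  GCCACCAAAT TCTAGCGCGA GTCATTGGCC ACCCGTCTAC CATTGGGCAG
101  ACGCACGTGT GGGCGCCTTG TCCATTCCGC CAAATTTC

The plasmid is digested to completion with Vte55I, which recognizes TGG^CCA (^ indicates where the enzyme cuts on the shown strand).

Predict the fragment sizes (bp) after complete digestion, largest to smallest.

Vte55I sites (TGGCCA) start at positions 10, 76.
Vte55I cuts after base 3 of each site, so after positions 12, 78.
Circular molecule, 2 cuts → 2 fragments:
  13–78 → 66 bp
  79–138 then 1–12 → 60 + 12 = 72 bp
Sorted largest to smallest: 72, 66 bp.

72, 66 bp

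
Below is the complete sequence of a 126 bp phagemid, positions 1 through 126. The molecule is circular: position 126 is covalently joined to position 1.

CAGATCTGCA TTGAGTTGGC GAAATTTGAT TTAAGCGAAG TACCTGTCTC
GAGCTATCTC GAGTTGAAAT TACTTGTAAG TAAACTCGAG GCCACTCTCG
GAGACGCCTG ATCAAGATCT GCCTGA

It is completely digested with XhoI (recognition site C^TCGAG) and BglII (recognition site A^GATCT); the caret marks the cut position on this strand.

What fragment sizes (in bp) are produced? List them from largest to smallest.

46, 30, 27, 13, 10 bp

XhoI sites (CTCGAG) start at positions 48, 58, 85.
XhoI cuts after the first base of each site, so after positions 48, 58, 85.
BglII sites (AGATCT) start at positions 2, 115.
BglII cuts after the first base of each site, so after positions 2, 115.
Combined cut positions: 2, 48, 58, 85, 115.
Circular molecule, 5 cuts → 5 fragments:
  3–48 → 46 bp
  49–58 → 10 bp
  59–85 → 27 bp
  86–115 → 30 bp
  116–126 then 1–2 → 11 + 2 = 13 bp
Sorted largest to smallest: 46, 30, 27, 13, 10 bp.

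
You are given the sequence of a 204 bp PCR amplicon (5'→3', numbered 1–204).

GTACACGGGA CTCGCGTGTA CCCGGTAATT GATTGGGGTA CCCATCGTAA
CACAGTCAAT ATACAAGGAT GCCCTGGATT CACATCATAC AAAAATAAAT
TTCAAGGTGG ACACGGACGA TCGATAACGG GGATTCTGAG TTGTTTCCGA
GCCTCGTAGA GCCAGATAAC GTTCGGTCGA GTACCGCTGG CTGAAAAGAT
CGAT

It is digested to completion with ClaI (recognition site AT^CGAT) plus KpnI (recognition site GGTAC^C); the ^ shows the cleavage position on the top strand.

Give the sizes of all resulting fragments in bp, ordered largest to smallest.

ClaI sites (ATCGAT) start at positions 120, 199.
ClaI cuts after base 2 of each site, so after positions 121, 200.
The KpnI site (GGTACC) starts at position 37.
KpnI cuts after base 5 of each site (before the last base), so after position 41.
Combined cut positions: 41, 121, 200.
Linear molecule, 3 cuts → 4 fragments:
  1–41 → 41 bp
  42–121 → 80 bp
  122–200 → 79 bp
  201–204 → 4 bp
Sorted largest to smallest: 80, 79, 41, 4 bp.

80, 79, 41, 4 bp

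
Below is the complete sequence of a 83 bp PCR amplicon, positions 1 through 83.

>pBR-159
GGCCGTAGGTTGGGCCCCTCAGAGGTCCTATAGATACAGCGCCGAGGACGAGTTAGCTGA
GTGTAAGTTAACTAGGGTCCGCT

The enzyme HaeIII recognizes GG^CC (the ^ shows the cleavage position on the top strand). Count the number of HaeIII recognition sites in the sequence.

2

GGCC occurs starting at positions 1, 13.
HaeIII cuts at 2 sites.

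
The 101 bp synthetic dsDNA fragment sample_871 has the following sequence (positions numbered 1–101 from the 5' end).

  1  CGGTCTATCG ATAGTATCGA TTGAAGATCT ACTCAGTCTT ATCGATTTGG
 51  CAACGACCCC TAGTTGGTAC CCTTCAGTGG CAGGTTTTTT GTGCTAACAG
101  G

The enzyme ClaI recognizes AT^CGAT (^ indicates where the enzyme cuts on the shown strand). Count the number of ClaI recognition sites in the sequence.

ATCGAT occurs starting at positions 7, 16, 41.
ClaI cuts at 3 sites.

3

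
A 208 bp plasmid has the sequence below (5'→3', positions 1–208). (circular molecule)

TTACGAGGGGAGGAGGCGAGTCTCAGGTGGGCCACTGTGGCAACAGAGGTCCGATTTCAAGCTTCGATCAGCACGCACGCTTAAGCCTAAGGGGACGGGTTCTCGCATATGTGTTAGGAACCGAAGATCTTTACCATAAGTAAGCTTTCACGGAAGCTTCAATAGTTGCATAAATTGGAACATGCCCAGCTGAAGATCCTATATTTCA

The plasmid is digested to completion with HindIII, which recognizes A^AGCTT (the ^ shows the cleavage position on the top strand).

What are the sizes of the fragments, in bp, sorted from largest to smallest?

HindIII sites (AAGCTT) start at positions 59, 142, 154.
HindIII cuts after the first base of each site, so after positions 59, 142, 154.
Circular molecule, 3 cuts → 3 fragments:
  60–142 → 83 bp
  143–154 → 12 bp
  155–208 then 1–59 → 54 + 59 = 113 bp
Sorted largest to smallest: 113, 83, 12 bp.

113, 83, 12 bp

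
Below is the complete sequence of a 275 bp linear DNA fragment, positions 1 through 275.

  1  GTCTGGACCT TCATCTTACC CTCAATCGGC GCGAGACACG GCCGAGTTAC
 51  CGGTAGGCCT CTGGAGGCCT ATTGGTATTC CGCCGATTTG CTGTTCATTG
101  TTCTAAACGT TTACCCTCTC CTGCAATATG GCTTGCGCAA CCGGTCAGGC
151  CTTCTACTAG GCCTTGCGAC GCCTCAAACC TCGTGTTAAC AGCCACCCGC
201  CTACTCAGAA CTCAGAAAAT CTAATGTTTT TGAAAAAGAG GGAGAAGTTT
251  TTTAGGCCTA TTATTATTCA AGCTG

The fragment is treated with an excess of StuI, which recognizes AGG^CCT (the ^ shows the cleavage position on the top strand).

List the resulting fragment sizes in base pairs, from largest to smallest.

95, 82, 57, 19, 12, 10 bp

StuI sites (AGGCCT) start at positions 55, 65, 147, 159, 254.
StuI cuts after base 3 of each site, so after positions 57, 67, 149, 161, 256.
Linear molecule, 5 cuts → 6 fragments:
  1–57 → 57 bp
  58–67 → 10 bp
  68–149 → 82 bp
  150–161 → 12 bp
  162–256 → 95 bp
  257–275 → 19 bp
Sorted largest to smallest: 95, 82, 57, 19, 12, 10 bp.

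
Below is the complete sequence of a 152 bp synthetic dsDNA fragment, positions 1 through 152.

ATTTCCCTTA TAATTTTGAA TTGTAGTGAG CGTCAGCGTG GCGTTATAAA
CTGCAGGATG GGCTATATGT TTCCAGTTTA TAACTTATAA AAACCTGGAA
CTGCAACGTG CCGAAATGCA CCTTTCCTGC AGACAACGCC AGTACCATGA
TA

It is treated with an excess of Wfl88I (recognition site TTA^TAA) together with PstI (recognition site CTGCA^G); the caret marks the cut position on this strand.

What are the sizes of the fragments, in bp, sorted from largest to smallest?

Wfl88I sites (TTATAA) start at positions 8, 44, 78, 85.
Wfl88I cuts after base 3 of each site, so after positions 10, 46, 80, 87.
PstI sites (CTGCAG) start at positions 51, 127.
PstI cuts after base 5 of each site (before the last base), so after positions 55, 131.
Combined cut positions: 10, 46, 55, 80, 87, 131.
Linear molecule, 6 cuts → 7 fragments:
  1–10 → 10 bp
  11–46 → 36 bp
  47–55 → 9 bp
  56–80 → 25 bp
  81–87 → 7 bp
  88–131 → 44 bp
  132–152 → 21 bp
Sorted largest to smallest: 44, 36, 25, 21, 10, 9, 7 bp.

44, 36, 25, 21, 10, 9, 7 bp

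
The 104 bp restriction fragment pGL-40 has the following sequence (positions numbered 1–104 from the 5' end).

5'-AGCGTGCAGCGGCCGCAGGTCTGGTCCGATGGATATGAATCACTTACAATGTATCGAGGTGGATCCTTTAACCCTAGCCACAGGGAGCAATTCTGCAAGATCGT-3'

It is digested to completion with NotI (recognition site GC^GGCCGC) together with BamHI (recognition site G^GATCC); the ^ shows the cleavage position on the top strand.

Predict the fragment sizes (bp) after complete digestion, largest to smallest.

51, 43, 10 bp

The NotI site (GCGGCCGC) starts at position 9.
NotI cuts after base 2 of each site, so after position 10.
The BamHI site (GGATCC) starts at position 61.
BamHI cuts after the first base of each site, so after position 61.
Combined cut positions: 10, 61.
Linear molecule, 2 cuts → 3 fragments:
  1–10 → 10 bp
  11–61 → 51 bp
  62–104 → 43 bp
Sorted largest to smallest: 51, 43, 10 bp.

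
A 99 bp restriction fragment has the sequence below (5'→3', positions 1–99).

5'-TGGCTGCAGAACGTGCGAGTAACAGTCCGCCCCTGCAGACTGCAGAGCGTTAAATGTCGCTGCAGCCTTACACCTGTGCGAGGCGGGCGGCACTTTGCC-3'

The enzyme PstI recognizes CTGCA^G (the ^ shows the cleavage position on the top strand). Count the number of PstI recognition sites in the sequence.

4

CTGCAG occurs starting at positions 4, 33, 40, 60.
PstI cuts at 4 sites.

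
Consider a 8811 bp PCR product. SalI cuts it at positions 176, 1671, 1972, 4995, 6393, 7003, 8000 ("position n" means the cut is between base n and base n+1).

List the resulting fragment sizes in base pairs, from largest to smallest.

3023, 1495, 1398, 997, 811, 610, 301, 176 bp

Linear molecule, 7 cuts → 8 fragments:
  176 − 0 = 176 bp
  1671 − 176 = 1495 bp
  1972 − 1671 = 301 bp
  4995 − 1972 = 3023 bp
  6393 − 4995 = 1398 bp
  7003 − 6393 = 610 bp
  8000 − 7003 = 997 bp
  8811 − 8000 = 811 bp
Sorted largest to smallest: 3023, 1495, 1398, 997, 811, 610, 301, 176 bp.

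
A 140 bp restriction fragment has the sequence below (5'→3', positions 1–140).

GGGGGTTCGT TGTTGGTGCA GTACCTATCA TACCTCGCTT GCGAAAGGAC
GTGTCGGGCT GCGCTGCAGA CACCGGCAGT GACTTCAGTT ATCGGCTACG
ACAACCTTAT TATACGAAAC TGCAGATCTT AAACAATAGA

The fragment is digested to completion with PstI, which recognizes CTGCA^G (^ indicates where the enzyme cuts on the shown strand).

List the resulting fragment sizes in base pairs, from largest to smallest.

68, 56, 16 bp

PstI sites (CTGCAG) start at positions 64, 120.
PstI cuts after base 5 of each site (before the last base), so after positions 68, 124.
Linear molecule, 2 cuts → 3 fragments:
  1–68 → 68 bp
  69–124 → 56 bp
  125–140 → 16 bp
Sorted largest to smallest: 68, 56, 16 bp.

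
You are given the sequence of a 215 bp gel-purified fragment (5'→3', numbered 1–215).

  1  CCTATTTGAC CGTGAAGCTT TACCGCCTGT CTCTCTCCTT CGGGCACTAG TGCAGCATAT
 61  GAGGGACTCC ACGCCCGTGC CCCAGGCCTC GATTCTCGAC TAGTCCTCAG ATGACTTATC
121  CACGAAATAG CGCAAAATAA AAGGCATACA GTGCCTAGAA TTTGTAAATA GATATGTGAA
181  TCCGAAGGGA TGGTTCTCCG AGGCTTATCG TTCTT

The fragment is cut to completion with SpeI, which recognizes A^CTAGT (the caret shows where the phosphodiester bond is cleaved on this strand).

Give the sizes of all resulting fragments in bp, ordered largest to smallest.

116, 53, 46 bp

SpeI sites (ACTAGT) start at positions 46, 99.
SpeI cuts after the first base of each site, so after positions 46, 99.
Linear molecule, 2 cuts → 3 fragments:
  1–46 → 46 bp
  47–99 → 53 bp
  100–215 → 116 bp
Sorted largest to smallest: 116, 53, 46 bp.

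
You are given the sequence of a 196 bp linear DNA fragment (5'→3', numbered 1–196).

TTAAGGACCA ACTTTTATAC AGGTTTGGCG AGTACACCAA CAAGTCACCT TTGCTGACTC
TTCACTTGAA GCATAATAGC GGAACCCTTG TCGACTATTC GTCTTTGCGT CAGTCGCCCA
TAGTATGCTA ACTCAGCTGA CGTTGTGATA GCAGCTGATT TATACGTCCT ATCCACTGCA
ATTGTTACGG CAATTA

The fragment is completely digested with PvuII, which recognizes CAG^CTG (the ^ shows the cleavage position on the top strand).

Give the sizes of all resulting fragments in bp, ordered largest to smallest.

136, 42, 18 bp

PvuII sites (CAGCTG) start at positions 134, 152.
PvuII cuts after base 3 of each site, so after positions 136, 154.
Linear molecule, 2 cuts → 3 fragments:
  1–136 → 136 bp
  137–154 → 18 bp
  155–196 → 42 bp
Sorted largest to smallest: 136, 42, 18 bp.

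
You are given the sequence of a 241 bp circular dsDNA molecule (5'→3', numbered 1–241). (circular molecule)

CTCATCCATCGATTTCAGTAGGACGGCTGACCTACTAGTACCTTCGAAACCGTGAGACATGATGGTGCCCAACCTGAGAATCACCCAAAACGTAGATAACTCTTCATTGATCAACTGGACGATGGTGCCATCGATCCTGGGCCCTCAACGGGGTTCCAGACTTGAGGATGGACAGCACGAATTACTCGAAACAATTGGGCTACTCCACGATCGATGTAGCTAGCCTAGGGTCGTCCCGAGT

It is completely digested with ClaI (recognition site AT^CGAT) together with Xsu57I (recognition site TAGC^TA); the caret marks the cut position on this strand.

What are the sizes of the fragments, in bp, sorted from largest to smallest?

122, 80, 30, 9 bp

ClaI sites (ATCGAT) start at positions 8, 130, 210.
ClaI cuts after base 2 of each site, so after positions 9, 131, 211.
The Xsu57I site (TAGCTA) starts at position 217.
Xsu57I cuts after base 4 of each site, so after position 220.
Combined cut positions: 9, 131, 211, 220.
Circular molecule, 4 cuts → 4 fragments:
  10–131 → 122 bp
  132–211 → 80 bp
  212–220 → 9 bp
  221–241 then 1–9 → 21 + 9 = 30 bp
Sorted largest to smallest: 122, 80, 30, 9 bp.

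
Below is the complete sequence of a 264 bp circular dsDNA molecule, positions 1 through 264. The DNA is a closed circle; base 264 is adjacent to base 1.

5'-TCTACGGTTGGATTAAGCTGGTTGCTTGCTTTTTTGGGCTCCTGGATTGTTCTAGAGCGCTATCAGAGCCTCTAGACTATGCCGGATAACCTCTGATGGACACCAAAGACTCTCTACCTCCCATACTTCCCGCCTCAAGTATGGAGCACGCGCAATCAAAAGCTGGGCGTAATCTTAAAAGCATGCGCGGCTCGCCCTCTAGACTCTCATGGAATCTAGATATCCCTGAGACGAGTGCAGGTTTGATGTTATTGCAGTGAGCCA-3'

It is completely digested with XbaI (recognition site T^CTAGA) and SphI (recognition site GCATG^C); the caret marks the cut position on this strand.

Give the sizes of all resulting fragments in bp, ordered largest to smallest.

114, 100, 20, 17, 13 bp

XbaI sites (TCTAGA) start at positions 51, 71, 198, 215.
XbaI cuts after the first base of each site, so after positions 51, 71, 198, 215.
The SphI site (GCATGC) starts at position 181.
SphI cuts after base 5 of each site (before the last base), so after position 185.
Combined cut positions: 51, 71, 185, 198, 215.
Circular molecule, 5 cuts → 5 fragments:
  52–71 → 20 bp
  72–185 → 114 bp
  186–198 → 13 bp
  199–215 → 17 bp
  216–264 then 1–51 → 49 + 51 = 100 bp
Sorted largest to smallest: 114, 100, 20, 17, 13 bp.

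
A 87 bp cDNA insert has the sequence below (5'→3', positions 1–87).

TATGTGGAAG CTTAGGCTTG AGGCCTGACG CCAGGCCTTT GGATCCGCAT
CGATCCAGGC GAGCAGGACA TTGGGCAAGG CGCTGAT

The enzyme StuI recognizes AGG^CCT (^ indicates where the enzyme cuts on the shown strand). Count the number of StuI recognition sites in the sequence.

2

AGGCCT occurs starting at positions 21, 33.
StuI cuts at 2 sites.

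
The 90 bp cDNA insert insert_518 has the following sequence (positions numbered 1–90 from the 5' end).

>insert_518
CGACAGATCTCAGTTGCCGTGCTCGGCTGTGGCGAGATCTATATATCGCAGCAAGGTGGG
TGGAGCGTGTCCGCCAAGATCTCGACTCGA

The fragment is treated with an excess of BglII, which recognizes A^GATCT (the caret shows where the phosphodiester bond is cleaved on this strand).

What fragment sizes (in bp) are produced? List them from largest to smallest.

42, 30, 13, 5 bp

BglII sites (AGATCT) start at positions 5, 35, 77.
BglII cuts after the first base of each site, so after positions 5, 35, 77.
Linear molecule, 3 cuts → 4 fragments:
  1–5 → 5 bp
  6–35 → 30 bp
  36–77 → 42 bp
  78–90 → 13 bp
Sorted largest to smallest: 42, 30, 13, 5 bp.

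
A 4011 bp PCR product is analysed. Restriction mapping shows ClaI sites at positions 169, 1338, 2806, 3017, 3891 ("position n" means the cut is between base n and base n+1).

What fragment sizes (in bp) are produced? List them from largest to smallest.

1468, 1169, 874, 211, 169, 120 bp

Linear molecule, 5 cuts → 6 fragments:
  169 − 0 = 169 bp
  1338 − 169 = 1169 bp
  2806 − 1338 = 1468 bp
  3017 − 2806 = 211 bp
  3891 − 3017 = 874 bp
  4011 − 3891 = 120 bp
Sorted largest to smallest: 1468, 1169, 874, 211, 169, 120 bp.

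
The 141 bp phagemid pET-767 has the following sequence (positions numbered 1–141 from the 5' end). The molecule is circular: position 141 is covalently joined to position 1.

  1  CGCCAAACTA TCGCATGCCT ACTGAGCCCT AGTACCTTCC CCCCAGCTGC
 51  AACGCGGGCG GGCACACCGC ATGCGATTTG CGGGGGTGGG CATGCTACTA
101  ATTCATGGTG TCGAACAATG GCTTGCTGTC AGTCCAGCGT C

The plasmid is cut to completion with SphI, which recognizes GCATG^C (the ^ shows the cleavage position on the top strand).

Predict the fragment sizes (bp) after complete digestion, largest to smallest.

SphI sites (GCATGC) start at positions 13, 69, 90.
SphI cuts after base 5 of each site (before the last base), so after positions 17, 73, 94.
Circular molecule, 3 cuts → 3 fragments:
  18–73 → 56 bp
  74–94 → 21 bp
  95–141 then 1–17 → 47 + 17 = 64 bp
Sorted largest to smallest: 64, 56, 21 bp.

64, 56, 21 bp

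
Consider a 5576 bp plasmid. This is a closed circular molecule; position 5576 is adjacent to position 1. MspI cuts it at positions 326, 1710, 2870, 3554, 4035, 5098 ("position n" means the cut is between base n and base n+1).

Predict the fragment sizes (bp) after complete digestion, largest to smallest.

1384, 1160, 1063, 804, 684, 481 bp

Circular molecule, 6 cuts → 6 fragments:
  1710 − 326 = 1384 bp
  2870 − 1710 = 1160 bp
  3554 − 2870 = 684 bp
  4035 − 3554 = 481 bp
  5098 − 4035 = 1063 bp
  wrap: 5576 − 5098 + 326 = 804 bp
Sorted largest to smallest: 1384, 1160, 1063, 804, 684, 481 bp.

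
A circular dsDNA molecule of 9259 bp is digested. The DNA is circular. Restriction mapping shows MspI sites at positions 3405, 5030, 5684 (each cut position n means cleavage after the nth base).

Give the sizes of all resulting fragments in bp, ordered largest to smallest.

6980, 1625, 654 bp

Circular molecule, 3 cuts → 3 fragments:
  5030 − 3405 = 1625 bp
  5684 − 5030 = 654 bp
  wrap: 9259 − 5684 + 3405 = 6980 bp
Sorted largest to smallest: 6980, 1625, 654 bp.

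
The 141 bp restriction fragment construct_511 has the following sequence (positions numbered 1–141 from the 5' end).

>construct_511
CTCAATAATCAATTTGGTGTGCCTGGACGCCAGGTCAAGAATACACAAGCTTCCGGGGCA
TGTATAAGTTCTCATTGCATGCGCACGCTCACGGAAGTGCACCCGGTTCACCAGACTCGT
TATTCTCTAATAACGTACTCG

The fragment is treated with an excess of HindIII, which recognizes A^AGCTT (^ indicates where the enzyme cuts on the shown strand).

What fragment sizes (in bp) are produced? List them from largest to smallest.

94, 47 bp

The HindIII site (AAGCTT) starts at position 47.
HindIII cuts after the first base of each site, so after position 47.
Linear molecule, 1 cut → 2 fragments:
  1–47 → 47 bp
  48–141 → 94 bp
Sorted largest to smallest: 94, 47 bp.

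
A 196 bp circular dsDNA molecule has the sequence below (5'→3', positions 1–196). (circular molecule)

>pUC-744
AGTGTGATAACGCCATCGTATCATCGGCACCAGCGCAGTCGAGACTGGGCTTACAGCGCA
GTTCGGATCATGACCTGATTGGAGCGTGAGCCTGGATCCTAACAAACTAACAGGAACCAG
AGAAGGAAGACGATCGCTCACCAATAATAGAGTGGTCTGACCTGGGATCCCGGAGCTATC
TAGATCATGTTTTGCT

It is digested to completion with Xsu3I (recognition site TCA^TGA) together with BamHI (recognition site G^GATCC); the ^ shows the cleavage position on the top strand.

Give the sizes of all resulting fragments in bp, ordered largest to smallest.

The Xsu3I site (TCATGA) starts at position 68.
Xsu3I cuts after base 3 of each site, so after position 70.
BamHI sites (GGATCC) start at positions 94, 165.
BamHI cuts after the first base of each site, so after positions 94, 165.
Combined cut positions: 70, 94, 165.
Circular molecule, 3 cuts → 3 fragments:
  71–94 → 24 bp
  95–165 → 71 bp
  166–196 then 1–70 → 31 + 70 = 101 bp
Sorted largest to smallest: 101, 71, 24 bp.

101, 71, 24 bp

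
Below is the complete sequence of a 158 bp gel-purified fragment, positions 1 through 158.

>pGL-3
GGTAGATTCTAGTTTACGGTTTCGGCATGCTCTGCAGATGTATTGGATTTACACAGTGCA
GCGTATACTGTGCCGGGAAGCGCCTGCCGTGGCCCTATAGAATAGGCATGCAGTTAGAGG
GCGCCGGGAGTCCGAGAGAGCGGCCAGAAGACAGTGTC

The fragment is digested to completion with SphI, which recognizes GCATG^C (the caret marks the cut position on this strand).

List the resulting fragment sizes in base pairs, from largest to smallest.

81, 48, 29 bp

SphI sites (GCATGC) start at positions 25, 106.
SphI cuts after base 5 of each site (before the last base), so after positions 29, 110.
Linear molecule, 2 cuts → 3 fragments:
  1–29 → 29 bp
  30–110 → 81 bp
  111–158 → 48 bp
Sorted largest to smallest: 81, 48, 29 bp.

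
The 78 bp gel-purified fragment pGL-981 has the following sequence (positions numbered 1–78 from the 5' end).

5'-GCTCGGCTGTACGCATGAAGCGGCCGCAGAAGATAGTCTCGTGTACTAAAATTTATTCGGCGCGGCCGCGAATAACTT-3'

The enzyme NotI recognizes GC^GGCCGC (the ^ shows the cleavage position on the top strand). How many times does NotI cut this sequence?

2

GCGGCCGC occurs starting at positions 20, 62.
NotI cuts at 2 sites.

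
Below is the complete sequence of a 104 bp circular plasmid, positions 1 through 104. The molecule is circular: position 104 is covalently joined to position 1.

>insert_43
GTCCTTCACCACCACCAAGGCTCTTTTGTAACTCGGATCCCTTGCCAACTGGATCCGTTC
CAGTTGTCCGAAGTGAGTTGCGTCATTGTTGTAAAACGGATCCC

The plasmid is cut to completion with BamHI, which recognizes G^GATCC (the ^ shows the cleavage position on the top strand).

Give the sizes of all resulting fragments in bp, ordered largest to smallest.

47, 41, 16 bp

BamHI sites (GGATCC) start at positions 35, 51, 98.
BamHI cuts after the first base of each site, so after positions 35, 51, 98.
Circular molecule, 3 cuts → 3 fragments:
  36–51 → 16 bp
  52–98 → 47 bp
  99–104 then 1–35 → 6 + 35 = 41 bp
Sorted largest to smallest: 47, 41, 16 bp.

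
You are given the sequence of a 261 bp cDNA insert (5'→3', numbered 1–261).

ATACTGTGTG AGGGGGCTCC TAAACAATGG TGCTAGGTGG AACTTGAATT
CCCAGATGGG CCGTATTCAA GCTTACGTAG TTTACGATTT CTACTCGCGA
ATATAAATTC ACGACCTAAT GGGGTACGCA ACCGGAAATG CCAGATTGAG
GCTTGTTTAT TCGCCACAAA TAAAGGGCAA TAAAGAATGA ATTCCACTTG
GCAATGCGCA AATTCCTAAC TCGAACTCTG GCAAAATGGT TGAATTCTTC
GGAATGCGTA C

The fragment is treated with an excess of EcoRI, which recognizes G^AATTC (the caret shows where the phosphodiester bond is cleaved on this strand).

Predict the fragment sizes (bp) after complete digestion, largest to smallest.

EcoRI sites (GAATTC) start at positions 46, 189, 242.
EcoRI cuts after the first base of each site, so after positions 46, 189, 242.
Linear molecule, 3 cuts → 4 fragments:
  1–46 → 46 bp
  47–189 → 143 bp
  190–242 → 53 bp
  243–261 → 19 bp
Sorted largest to smallest: 143, 53, 46, 19 bp.

143, 53, 46, 19 bp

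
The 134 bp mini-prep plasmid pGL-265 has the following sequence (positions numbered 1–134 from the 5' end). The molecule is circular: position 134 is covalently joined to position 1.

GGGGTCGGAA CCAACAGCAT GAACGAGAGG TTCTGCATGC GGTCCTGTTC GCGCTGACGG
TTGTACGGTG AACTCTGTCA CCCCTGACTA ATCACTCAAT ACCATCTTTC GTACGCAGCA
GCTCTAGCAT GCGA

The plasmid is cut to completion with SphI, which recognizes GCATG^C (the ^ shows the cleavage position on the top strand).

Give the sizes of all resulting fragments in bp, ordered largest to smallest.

92, 42 bp

SphI sites (GCATGC) start at positions 35, 127.
SphI cuts after base 5 of each site (before the last base), so after positions 39, 131.
Circular molecule, 2 cuts → 2 fragments:
  40–131 → 92 bp
  132–134 then 1–39 → 3 + 39 = 42 bp
Sorted largest to smallest: 92, 42 bp.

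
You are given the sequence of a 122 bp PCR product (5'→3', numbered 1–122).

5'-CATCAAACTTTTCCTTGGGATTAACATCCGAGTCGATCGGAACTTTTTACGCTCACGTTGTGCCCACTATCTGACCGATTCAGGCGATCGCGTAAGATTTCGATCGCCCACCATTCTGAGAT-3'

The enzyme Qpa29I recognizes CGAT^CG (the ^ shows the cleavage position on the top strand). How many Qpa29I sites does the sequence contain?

CGATCG occurs starting at positions 34, 85, 101.
Qpa29I cuts at 3 sites.

3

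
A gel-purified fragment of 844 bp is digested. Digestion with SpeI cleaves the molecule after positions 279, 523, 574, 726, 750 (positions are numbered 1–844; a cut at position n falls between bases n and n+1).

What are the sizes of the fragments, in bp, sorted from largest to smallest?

Linear molecule, 5 cuts → 6 fragments:
  279 − 0 = 279 bp
  523 − 279 = 244 bp
  574 − 523 = 51 bp
  726 − 574 = 152 bp
  750 − 726 = 24 bp
  844 − 750 = 94 bp
Sorted largest to smallest: 279, 244, 152, 94, 51, 24 bp.

279, 244, 152, 94, 51, 24 bp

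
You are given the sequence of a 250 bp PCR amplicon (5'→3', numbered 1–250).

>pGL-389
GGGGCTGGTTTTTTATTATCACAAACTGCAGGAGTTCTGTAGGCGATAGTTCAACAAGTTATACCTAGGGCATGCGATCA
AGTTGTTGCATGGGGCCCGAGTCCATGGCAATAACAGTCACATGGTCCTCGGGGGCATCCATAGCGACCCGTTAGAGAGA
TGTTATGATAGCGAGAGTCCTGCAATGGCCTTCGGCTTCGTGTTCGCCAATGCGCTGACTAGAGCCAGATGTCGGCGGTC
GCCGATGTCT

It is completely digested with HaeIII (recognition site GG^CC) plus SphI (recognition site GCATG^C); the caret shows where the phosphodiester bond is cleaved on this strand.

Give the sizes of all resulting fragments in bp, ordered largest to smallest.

HaeIII sites (GGCC) start at positions 94, 187.
HaeIII cuts after base 2 of each site, so after positions 95, 188.
The SphI site (GCATGC) starts at position 70.
SphI cuts after base 5 of each site (before the last base), so after position 74.
Combined cut positions: 74, 95, 188.
Linear molecule, 3 cuts → 4 fragments:
  1–74 → 74 bp
  75–95 → 21 bp
  96–188 → 93 bp
  189–250 → 62 bp
Sorted largest to smallest: 93, 74, 62, 21 bp.

93, 74, 62, 21 bp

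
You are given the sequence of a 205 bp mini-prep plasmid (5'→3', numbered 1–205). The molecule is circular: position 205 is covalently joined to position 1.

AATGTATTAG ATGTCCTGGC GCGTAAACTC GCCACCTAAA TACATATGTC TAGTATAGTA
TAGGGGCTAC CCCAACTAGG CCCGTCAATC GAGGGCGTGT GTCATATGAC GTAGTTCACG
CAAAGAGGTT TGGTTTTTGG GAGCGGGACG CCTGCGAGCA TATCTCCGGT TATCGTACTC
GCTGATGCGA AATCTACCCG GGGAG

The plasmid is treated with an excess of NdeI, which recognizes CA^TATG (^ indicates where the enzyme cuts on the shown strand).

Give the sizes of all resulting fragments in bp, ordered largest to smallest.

NdeI sites (CATATG) start at positions 43, 103.
NdeI cuts after base 2 of each site, so after positions 44, 104.
Circular molecule, 2 cuts → 2 fragments:
  45–104 → 60 bp
  105–205 then 1–44 → 101 + 44 = 145 bp
Sorted largest to smallest: 145, 60 bp.

145, 60 bp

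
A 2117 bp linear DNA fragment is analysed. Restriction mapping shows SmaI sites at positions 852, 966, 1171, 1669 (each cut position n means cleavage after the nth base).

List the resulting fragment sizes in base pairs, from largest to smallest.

852, 498, 448, 205, 114 bp

Linear molecule, 4 cuts → 5 fragments:
  852 − 0 = 852 bp
  966 − 852 = 114 bp
  1171 − 966 = 205 bp
  1669 − 1171 = 498 bp
  2117 − 1669 = 448 bp
Sorted largest to smallest: 852, 498, 448, 205, 114 bp.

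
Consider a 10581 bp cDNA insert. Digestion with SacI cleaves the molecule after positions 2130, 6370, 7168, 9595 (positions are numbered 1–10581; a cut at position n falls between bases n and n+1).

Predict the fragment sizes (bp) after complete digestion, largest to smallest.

4240, 2427, 2130, 986, 798 bp

Linear molecule, 4 cuts → 5 fragments:
  2130 − 0 = 2130 bp
  6370 − 2130 = 4240 bp
  7168 − 6370 = 798 bp
  9595 − 7168 = 2427 bp
  10581 − 9595 = 986 bp
Sorted largest to smallest: 4240, 2427, 2130, 986, 798 bp.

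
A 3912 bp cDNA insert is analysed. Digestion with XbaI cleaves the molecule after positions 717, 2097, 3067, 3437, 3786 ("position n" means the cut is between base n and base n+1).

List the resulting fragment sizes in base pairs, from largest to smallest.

Linear molecule, 5 cuts → 6 fragments:
  717 − 0 = 717 bp
  2097 − 717 = 1380 bp
  3067 − 2097 = 970 bp
  3437 − 3067 = 370 bp
  3786 − 3437 = 349 bp
  3912 − 3786 = 126 bp
Sorted largest to smallest: 1380, 970, 717, 370, 349, 126 bp.

1380, 970, 717, 370, 349, 126 bp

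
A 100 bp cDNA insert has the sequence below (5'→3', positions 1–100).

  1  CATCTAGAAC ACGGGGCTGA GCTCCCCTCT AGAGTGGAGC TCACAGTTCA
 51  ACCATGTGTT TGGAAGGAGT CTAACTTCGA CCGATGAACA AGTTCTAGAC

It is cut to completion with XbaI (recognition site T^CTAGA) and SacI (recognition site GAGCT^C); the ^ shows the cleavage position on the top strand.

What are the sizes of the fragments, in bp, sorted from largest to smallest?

XbaI sites (TCTAGA) start at positions 3, 28, 94.
XbaI cuts after the first base of each site, so after positions 3, 28, 94.
SacI sites (GAGCTC) start at positions 19, 37.
SacI cuts after base 5 of each site (before the last base), so after positions 23, 41.
Combined cut positions: 3, 23, 28, 41, 94.
Linear molecule, 5 cuts → 6 fragments:
  1–3 → 3 bp
  4–23 → 20 bp
  24–28 → 5 bp
  29–41 → 13 bp
  42–94 → 53 bp
  95–100 → 6 bp
Sorted largest to smallest: 53, 20, 13, 6, 5, 3 bp.

53, 20, 13, 6, 5, 3 bp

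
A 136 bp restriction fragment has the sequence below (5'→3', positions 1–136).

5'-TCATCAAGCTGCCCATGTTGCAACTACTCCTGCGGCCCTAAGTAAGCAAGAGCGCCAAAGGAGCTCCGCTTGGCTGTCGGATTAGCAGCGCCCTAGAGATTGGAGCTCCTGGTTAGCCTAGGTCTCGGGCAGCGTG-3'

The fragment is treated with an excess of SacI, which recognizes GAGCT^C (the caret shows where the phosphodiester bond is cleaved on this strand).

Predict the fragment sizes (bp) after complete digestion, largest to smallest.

SacI sites (GAGCTC) start at positions 61, 103.
SacI cuts after base 5 of each site (before the last base), so after positions 65, 107.
Linear molecule, 2 cuts → 3 fragments:
  1–65 → 65 bp
  66–107 → 42 bp
  108–136 → 29 bp
Sorted largest to smallest: 65, 42, 29 bp.

65, 42, 29 bp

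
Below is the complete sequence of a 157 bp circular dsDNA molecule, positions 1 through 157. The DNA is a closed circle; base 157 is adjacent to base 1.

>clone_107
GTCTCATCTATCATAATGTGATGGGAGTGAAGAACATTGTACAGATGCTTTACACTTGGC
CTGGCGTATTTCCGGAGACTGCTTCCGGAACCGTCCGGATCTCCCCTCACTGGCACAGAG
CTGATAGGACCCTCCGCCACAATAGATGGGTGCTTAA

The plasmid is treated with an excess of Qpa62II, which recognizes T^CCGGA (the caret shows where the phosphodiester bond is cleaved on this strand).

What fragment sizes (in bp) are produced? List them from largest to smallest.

Qpa62II sites (TCCGGA) start at positions 71, 84, 94.
Qpa62II cuts after the first base of each site, so after positions 71, 84, 94.
Circular molecule, 3 cuts → 3 fragments:
  72–84 → 13 bp
  85–94 → 10 bp
  95–157 then 1–71 → 63 + 71 = 134 bp
Sorted largest to smallest: 134, 13, 10 bp.

134, 13, 10 bp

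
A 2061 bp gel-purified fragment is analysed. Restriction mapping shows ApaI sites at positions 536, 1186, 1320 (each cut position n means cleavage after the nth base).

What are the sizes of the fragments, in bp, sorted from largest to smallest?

Linear molecule, 3 cuts → 4 fragments:
  536 − 0 = 536 bp
  1186 − 536 = 650 bp
  1320 − 1186 = 134 bp
  2061 − 1320 = 741 bp
Sorted largest to smallest: 741, 650, 536, 134 bp.

741, 650, 536, 134 bp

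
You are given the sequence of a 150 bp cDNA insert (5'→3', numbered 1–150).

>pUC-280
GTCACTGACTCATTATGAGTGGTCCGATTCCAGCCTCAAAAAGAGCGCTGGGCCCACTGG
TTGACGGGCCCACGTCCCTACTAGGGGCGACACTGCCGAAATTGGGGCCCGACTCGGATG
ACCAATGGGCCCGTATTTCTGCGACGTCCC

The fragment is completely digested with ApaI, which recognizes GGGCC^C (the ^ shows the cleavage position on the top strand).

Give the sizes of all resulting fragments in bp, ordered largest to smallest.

ApaI sites (GGGCCC) start at positions 50, 66, 105, 127.
ApaI cuts after base 5 of each site (before the last base), so after positions 54, 70, 109, 131.
Linear molecule, 4 cuts → 5 fragments:
  1–54 → 54 bp
  55–70 → 16 bp
  71–109 → 39 bp
  110–131 → 22 bp
  132–150 → 19 bp
Sorted largest to smallest: 54, 39, 22, 19, 16 bp.

54, 39, 22, 19, 16 bp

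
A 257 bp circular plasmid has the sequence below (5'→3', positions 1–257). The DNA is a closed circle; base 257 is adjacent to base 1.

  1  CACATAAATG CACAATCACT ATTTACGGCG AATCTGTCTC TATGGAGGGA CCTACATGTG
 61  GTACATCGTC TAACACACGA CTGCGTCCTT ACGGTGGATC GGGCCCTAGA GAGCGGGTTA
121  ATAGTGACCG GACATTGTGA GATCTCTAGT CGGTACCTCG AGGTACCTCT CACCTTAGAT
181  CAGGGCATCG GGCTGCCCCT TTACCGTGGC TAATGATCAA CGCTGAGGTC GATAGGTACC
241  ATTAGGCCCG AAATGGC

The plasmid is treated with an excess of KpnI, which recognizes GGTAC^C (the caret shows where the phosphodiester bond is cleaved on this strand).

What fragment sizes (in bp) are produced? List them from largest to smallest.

174, 73, 10 bp

KpnI sites (GGTACC) start at positions 152, 162, 235.
KpnI cuts after base 5 of each site (before the last base), so after positions 156, 166, 239.
Circular molecule, 3 cuts → 3 fragments:
  157–166 → 10 bp
  167–239 → 73 bp
  240–257 then 1–156 → 18 + 156 = 174 bp
Sorted largest to smallest: 174, 73, 10 bp.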